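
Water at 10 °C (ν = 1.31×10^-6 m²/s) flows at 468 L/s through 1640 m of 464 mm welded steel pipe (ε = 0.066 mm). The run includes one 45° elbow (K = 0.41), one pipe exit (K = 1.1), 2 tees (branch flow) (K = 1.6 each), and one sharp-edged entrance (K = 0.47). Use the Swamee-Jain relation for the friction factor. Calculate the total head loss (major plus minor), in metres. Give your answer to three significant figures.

H_L ≈ 21.5 m

V = 4Q/(πD²) = 2.768 m/s; V²/2g = 0.3904 m
Re = 9.80×10^5, ε/D = 1.42×10^-4 → f = 0.01411 (Swamee-Jain)
Major: h_f = f(L/D)·V²/2g = 0.01411·3534·0.3904 = 19.47 m
Minor: ΣK = 5.18; h_m = ΣK·V²/2g = 2.022 m
Total H_L = 19.47 + 2.022 = 21.49 m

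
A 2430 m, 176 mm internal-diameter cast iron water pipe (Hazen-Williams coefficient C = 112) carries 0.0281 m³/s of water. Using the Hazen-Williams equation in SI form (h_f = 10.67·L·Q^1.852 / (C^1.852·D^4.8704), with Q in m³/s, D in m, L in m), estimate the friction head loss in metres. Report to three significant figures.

h_f = 10.67·2430·0.0281^1.852 / (112^1.852·0.176^4.8704) = 26.32 m

h_f ≈ 26.3 m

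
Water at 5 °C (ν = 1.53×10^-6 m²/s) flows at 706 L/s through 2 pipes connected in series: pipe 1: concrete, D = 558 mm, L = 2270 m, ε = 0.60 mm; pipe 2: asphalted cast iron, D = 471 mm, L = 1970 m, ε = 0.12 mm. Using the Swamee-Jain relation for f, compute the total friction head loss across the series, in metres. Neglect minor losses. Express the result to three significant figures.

Pipe 1: V = 2.887 m/s, Re = 1.05×10^6, ε/D = 0.00108, f = 0.02035, h_1 = f(L/D)V²/2g = 35.16 m
Pipe 2: V = 4.052 m/s, Re = 1.25×10^6, ε/D = 2.55×10^-4, f = 0.01518, h_2 = f(L/D)V²/2g = 53.15 m
Series → Q common, losses add: H = Σh = 88.31 m

H ≈ 88.3 m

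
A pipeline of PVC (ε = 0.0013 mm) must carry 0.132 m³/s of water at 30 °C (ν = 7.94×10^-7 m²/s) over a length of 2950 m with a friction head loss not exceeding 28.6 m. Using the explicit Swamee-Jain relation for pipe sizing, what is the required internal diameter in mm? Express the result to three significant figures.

D ≈ 287 mm

Swamee-Jain (Type III): D = 0.66·[ε^1.25·(LQ²/(gh_f))^4.75 + ν·Q^9.4·(L/(gh_f))^5.2]^0.04
LQ²/(gh_f) = 0.1832; L/(gh_f) = 10.51
Term 1 = ε^1.25·(…)^4.75 = 1.38×10^-11; Term 2 = ν·Q^9.4·(…)^5.2 = 8.84×10^-10
D = 0.66·(1.38×10^-11 + 8.84×10^-10)^0.04 = 0.2869 m = 287 mm
Check: V = 2.04 m/s, Re = 7.38×10^5, f = 0.01232, h_f = 26.9 m ≈ 28.6 m ✓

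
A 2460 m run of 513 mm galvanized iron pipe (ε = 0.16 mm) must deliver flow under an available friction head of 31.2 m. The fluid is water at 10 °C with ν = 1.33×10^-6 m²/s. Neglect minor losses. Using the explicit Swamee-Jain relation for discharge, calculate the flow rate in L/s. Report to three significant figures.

Swamee-Jain (Type II): Q = -0.965·√(gD⁵h_f/L)·ln[ε/(3.7D) + √(3.17ν²L/(gD³h_f))]
√(gD⁵h_f/L) = √(9.81·0.513⁵·31.2/2460) = 0.06649
ε/(3.7D) = 8.43×10^-5; √(3.17ν²L/(gD³h_f)) = 1.83×10^-5
Q = -0.965·0.06649·ln(1.026×10^-4) = 0.5893 m³/s
Check: V = 2.85 m/s, Re = 1.10×10^6, f = 0.01580, h_f = 31.4 m ≈ 31.2 m ✓

Q ≈ 589 L/s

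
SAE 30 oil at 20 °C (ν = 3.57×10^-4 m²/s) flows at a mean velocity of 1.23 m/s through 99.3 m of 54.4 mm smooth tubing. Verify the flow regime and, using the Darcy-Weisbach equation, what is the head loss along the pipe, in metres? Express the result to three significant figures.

Re = VD/ν = 1.23·0.05440/3.57×10^-4 = 187 → laminar (Re < 2300)
f = 64/Re = 0.3415
h_f = f(L/D)V²/(2g) = 0.3415·(99.3/0.05440)·1.23²/(2·9.81) = 48.06 m

h_f ≈ 48.1 m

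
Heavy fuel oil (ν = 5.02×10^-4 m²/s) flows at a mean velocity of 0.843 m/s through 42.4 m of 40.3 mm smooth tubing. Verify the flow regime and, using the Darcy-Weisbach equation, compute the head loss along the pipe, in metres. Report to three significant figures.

Re = VD/ν = 0.843·0.04030/5.02×10^-4 = 67.7 → laminar (Re < 2300)
f = 64/Re = 0.9457
h_f = f(L/D)V²/(2g) = 0.9457·(42.4/0.04030)·0.843²/(2·9.81) = 36.04 m

h_f ≈ 36.0 m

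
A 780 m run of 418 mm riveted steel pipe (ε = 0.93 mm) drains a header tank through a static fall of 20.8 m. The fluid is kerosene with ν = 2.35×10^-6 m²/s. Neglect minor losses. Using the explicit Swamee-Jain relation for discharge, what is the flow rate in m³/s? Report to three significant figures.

Q ≈ 0.411 m³/s

Swamee-Jain (Type II): Q = -0.965·√(gD⁵h_f/L)·ln[ε/(3.7D) + √(3.17ν²L/(gD³h_f))]
√(gD⁵h_f/L) = √(9.81·0.418⁵·20.8/780) = 0.05778
ε/(3.7D) = 6.01×10^-4; √(3.17ν²L/(gD³h_f)) = 3.03×10^-5
Q = -0.965·0.05778·ln(6.316×10^-4) = 0.4108 m³/s
Check: V = 2.99 m/s, Re = 5.32×10^5, f = 0.02453, h_f = 20.9 m ≈ 20.8 m ✓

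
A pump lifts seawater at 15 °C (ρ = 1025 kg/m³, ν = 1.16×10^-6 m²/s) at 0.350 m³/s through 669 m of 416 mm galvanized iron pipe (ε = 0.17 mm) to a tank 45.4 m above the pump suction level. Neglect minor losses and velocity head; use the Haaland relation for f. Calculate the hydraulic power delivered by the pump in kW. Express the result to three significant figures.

P_hyd ≈ 191 kW

V = 4Q/(πD²) = 2.575 m/s; Re = 9.23×10^5; ε/D = 4.09×10^-4; f = 0.01655
h_f = f(L/D)V²/2g = 8.995 m
Total head H = z + h_f = 45.4 + 8.995 = 54.39 m
P_hyd = ρgQH = 1025·9.81·0.350·54.39 = 191.4 kW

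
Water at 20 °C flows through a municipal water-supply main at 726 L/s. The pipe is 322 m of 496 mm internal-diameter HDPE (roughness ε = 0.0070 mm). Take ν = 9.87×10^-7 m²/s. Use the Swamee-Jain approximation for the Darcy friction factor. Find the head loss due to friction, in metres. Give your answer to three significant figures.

V = 4Q/(πD²) = 4·0.726/(π·0.496²) = 3.757 m/s
Re = VD/ν = 3.757·0.496/9.87×10^-7 = 1.89×10^6 → turbulent
ε/D = 0.0070/496 = 1.41×10^-5
Swamee-Jain: f = 0.01096
h_f = f(L/D)V²/(2g) = 0.01096·(322/0.496)·3.757²/(2·9.81) = 5.118 m

h_f ≈ 5.12 m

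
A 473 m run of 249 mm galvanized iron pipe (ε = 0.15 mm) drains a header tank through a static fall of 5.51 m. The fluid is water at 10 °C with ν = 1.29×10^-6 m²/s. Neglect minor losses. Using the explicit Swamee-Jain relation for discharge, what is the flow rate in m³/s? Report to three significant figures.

Q ≈ 0.0851 m³/s

Swamee-Jain (Type II): Q = -0.965·√(gD⁵h_f/L)·ln[ε/(3.7D) + √(3.17ν²L/(gD³h_f))]
√(gD⁵h_f/L) = √(9.81·0.249⁵·5.51/473) = 0.01046
ε/(3.7D) = 1.63×10^-4; √(3.17ν²L/(gD³h_f)) = 5.47×10^-5
Q = -0.965·0.01046·ln(2.175×10^-4) = 0.08511 m³/s
Check: V = 1.75 m/s, Re = 3.37×10^5, f = 0.01876, h_f = 5.55 m ≈ 5.51 m ✓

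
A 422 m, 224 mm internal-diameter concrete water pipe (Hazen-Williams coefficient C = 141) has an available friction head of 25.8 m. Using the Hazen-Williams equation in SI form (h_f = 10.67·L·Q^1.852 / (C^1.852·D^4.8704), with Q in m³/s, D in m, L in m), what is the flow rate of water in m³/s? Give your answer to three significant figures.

Rearranging: Q = [h_f·C^1.852·D^4.8704 / (10.67·L)]^(1/1.852)
Q = [25.8·141^1.852·0.224^4.8704 / (10.67·422)]^0.540 = 0.1698 m³/s

Q ≈ 0.170 m³/s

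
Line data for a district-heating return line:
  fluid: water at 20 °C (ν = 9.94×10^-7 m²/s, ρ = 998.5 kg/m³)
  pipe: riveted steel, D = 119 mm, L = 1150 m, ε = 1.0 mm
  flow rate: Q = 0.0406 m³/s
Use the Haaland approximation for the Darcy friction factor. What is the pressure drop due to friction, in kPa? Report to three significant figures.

Δp ≈ 2310 kPa

V = 4Q/(πD²) = 4·0.0406/(π·0.119²) = 3.650 m/s
Re = VD/ν = 3.650·0.119/9.94×10^-7 = 4.37×10^5 → turbulent
ε/D = 1.0/119 = 0.00840
Haaland: f = 0.03598
h_f = f(L/D)V²/(2g) = 0.03598·(1150/0.119)·3.650²/(2·9.81) = 236.2 m
Δp = ρg·h_f = 998.5·9.81·236.2 = 2313 kPa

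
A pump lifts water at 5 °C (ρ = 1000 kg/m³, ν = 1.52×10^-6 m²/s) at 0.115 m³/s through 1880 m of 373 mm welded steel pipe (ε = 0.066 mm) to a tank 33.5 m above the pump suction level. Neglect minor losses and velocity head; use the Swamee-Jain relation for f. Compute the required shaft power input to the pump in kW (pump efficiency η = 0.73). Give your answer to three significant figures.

P_shaft ≈ 59.0 kW

V = 4Q/(πD²) = 1.052 m/s; Re = 2.58×10^5; ε/D = 1.77×10^-4; f = 0.01641
h_f = f(L/D)V²/2g = 4.670 m
Total head H = z + h_f = 33.5 + 4.670 = 38.17 m
P_hyd = ρgQH = 1000·9.81·0.115·38.17 = 43.06 kW
P_shaft = P_hyd/η = 43.06/0.73 = 58.99 kW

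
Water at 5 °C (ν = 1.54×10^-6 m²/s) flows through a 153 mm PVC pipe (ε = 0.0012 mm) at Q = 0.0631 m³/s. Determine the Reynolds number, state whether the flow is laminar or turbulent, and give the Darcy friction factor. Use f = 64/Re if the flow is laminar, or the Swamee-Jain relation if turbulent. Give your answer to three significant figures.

Re ≈ 3.41×10^5; turbulent; f ≈ 0.0141

V = 4Q/(πD²) = 3.432 m/s
Re = VD/ν = 3.432·0.153/1.54×10^-6 = 3.41×10^5
Re > 4000 → turbulent; ε/D = 7.84×10^-6
Swamee-Jain: f = 0.01414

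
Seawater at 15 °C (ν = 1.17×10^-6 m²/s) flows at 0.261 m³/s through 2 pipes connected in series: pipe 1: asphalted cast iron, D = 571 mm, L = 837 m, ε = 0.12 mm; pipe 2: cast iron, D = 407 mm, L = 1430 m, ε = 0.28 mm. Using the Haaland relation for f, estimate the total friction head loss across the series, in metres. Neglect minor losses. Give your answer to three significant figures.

Pipe 1: V = 1.019 m/s, Re = 4.97×10^5, ε/D = 2.10×10^-4, f = 0.01539, h_1 = f(L/D)V²/2g = 1.195 m
Pipe 2: V = 2.006 m/s, Re = 6.98×10^5, ε/D = 6.88×10^-4, f = 0.01849, h_2 = f(L/D)V²/2g = 13.33 m
Series → Q common, losses add: H = Σh = 14.52 m

H ≈ 14.5 m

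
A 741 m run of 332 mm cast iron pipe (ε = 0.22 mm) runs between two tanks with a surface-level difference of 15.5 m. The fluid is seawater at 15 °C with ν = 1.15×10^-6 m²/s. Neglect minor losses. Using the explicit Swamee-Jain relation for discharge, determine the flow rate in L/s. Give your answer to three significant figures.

Q ≈ 236 L/s

Swamee-Jain (Type II): Q = -0.965·√(gD⁵h_f/L)·ln[ε/(3.7D) + √(3.17ν²L/(gD³h_f))]
√(gD⁵h_f/L) = √(9.81·0.332⁵·15.5/741) = 0.02877
ε/(3.7D) = 1.79×10^-4; √(3.17ν²L/(gD³h_f)) = 2.36×10^-5
Q = -0.965·0.02877·ln(2.027×10^-4) = 0.2361 m³/s
Check: V = 2.73 m/s, Re = 7.87×10^5, f = 0.01843, h_f = 15.6 m ≈ 15.5 m ✓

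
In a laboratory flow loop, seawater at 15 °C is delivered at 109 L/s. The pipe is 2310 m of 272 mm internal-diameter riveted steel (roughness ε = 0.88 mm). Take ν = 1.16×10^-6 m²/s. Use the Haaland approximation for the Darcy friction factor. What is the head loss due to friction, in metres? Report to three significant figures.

h_f ≈ 41.2 m

V = 4Q/(πD²) = 4·0.109/(π·0.272²) = 1.876 m/s
Re = VD/ν = 1.876·0.272/1.16×10^-6 = 4.40×10^5 → turbulent
ε/D = 0.88/272 = 0.00324
Haaland: f = 0.02705
h_f = f(L/D)V²/(2g) = 0.02705·(2310/0.272)·1.876²/(2·9.81) = 41.20 m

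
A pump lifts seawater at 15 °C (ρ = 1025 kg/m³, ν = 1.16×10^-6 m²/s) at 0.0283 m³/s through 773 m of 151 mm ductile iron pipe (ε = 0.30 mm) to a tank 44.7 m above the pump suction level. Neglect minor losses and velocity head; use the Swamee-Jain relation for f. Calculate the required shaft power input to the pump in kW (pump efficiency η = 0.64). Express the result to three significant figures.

P_shaft ≈ 27.0 kW

V = 4Q/(πD²) = 1.580 m/s; Re = 2.06×10^5; ε/D = 0.00199; f = 0.02442
h_f = f(L/D)V²/2g = 15.91 m
Total head H = z + h_f = 44.7 + 15.91 = 60.61 m
P_hyd = ρgQH = 1025·9.81·0.0283·60.61 = 17.25 kW
P_shaft = P_hyd/η = 17.25/0.64 = 26.95 kW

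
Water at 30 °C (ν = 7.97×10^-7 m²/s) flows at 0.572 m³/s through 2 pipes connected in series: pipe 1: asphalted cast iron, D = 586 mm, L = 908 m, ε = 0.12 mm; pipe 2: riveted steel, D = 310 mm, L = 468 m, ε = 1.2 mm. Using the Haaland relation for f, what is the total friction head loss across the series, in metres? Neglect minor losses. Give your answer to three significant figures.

Pipe 1: V = 2.121 m/s, Re = 1.56×10^6, ε/D = 2.05×10^-4, f = 0.01438, h_1 = f(L/D)V²/2g = 5.107 m
Pipe 2: V = 7.578 m/s, Re = 2.95×10^6, ε/D = 0.00387, f = 0.02824, h_2 = f(L/D)V²/2g = 124.8 m
Series → Q common, losses add: H = Σh = 129.9 m

H ≈ 130 m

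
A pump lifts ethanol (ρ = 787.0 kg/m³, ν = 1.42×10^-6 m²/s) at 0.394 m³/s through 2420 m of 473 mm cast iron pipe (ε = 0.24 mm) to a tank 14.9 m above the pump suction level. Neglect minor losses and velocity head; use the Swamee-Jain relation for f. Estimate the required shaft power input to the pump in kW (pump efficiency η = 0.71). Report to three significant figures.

P_shaft ≈ 162 kW

V = 4Q/(πD²) = 2.242 m/s; Re = 7.47×10^5; ε/D = 5.07×10^-4; f = 0.01752
h_f = f(L/D)V²/2g = 22.97 m
Total head H = z + h_f = 14.9 + 22.97 = 37.87 m
P_hyd = ρgQH = 787.0·9.81·0.394·37.87 = 115.2 kW
P_shaft = P_hyd/η = 115.2/0.71 = 162.2 kW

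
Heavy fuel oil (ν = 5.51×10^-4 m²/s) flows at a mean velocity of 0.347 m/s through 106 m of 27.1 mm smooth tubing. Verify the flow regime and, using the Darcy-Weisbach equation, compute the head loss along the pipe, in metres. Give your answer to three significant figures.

Re = VD/ν = 0.347·0.02710/5.51×10^-4 = 17.1 → laminar (Re < 2300)
f = 64/Re = 3.750
h_f = f(L/D)V²/(2g) = 3.750·(106/0.02710)·0.347²/(2·9.81) = 90.02 m

h_f ≈ 90.0 m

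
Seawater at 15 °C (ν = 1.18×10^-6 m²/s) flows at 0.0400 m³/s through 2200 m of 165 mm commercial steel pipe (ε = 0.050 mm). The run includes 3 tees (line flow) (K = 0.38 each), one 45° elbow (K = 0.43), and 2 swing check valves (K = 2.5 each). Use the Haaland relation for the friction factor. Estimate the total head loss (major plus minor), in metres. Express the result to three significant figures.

H_L ≈ 41.7 m

V = 4Q/(πD²) = 1.871 m/s; V²/2g = 0.1784 m
Re = 2.62×10^5, ε/D = 3.03×10^-4 → f = 0.01704 (Haaland)
Major: h_f = f(L/D)·V²/2g = 0.01704·13333·0.1784 = 40.52 m
Minor: ΣK = 6.57; h_m = ΣK·V²/2g = 1.172 m
Total H_L = 40.52 + 1.172 = 41.70 m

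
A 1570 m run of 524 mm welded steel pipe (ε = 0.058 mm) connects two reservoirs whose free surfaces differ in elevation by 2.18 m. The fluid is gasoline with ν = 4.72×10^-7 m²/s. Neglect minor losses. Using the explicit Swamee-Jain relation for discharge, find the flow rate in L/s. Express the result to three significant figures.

Swamee-Jain (Type II): Q = -0.965·√(gD⁵h_f/L)·ln[ε/(3.7D) + √(3.17ν²L/(gD³h_f))]
√(gD⁵h_f/L) = √(9.81·0.524⁵·2.18/1570) = 0.02320
ε/(3.7D) = 2.99×10^-5; √(3.17ν²L/(gD³h_f)) = 1.90×10^-5
Q = -0.965·0.02320·ln(4.890×10^-5) = 0.2222 m³/s
Check: V = 1.03 m/s, Re = 1.14×10^6, f = 0.01352, h_f = 2.19 m ≈ 2.18 m ✓

Q ≈ 222 L/s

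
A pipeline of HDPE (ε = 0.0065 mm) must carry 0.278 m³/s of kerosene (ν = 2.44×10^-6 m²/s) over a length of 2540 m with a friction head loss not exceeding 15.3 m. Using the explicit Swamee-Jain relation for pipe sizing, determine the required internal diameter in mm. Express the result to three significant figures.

Swamee-Jain (Type III): D = 0.66·[ε^1.25·(LQ²/(gh_f))^4.75 + ν·Q^9.4·(L/(gh_f))^5.2]^0.04
LQ²/(gh_f) = 1.308; L/(gh_f) = 16.92
Term 1 = ε^1.25·(…)^4.75 = 1.17×10^-6; Term 2 = ν·Q^9.4·(…)^5.2 = 3.54×10^-5
D = 0.66·(1.17×10^-6 + 3.54×10^-5)^0.04 = 0.4386 m = 439 mm
Check: V = 1.84 m/s, Re = 3.31×10^5, f = 0.01430, h_f = 14.3 m ≈ 15.3 m ✓

D ≈ 439 mm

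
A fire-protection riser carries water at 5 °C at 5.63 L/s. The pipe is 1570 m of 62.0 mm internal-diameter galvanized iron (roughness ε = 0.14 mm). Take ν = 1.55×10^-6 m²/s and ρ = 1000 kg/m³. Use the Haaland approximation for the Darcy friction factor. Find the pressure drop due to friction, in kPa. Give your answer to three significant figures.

V = 4Q/(πD²) = 4·0.00563/(π·0.0620²) = 1.865 m/s
Re = VD/ν = 1.865·0.0620/1.55×10^-6 = 7.46×10^4 → turbulent
ε/D = 0.14/62.0 = 0.00226
Haaland: f = 0.02608
h_f = f(L/D)V²/(2g) = 0.02608·(1570/0.0620)·1.865²/(2·9.81) = 117.0 m
Δp = ρg·h_f = 1000·9.81·117.0 = 1148 kPa

Δp ≈ 1150 kPa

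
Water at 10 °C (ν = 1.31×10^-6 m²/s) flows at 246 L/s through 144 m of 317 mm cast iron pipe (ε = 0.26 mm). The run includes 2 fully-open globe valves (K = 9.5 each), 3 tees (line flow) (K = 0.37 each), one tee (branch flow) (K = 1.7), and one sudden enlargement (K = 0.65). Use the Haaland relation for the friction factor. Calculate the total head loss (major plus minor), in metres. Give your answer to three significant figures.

H_L ≈ 15.4 m

V = 4Q/(πD²) = 3.117 m/s; V²/2g = 0.4952 m
Re = 7.54×10^5, ε/D = 8.20×10^-4 → f = 0.01916 (Haaland)
Major: h_f = f(L/D)·V²/2g = 0.01916·454.3·0.4952 = 4.310 m
Minor: ΣK = 22.5; h_m = ΣK·V²/2g = 11.12 m
Total H_L = 4.310 + 11.12 = 15.43 m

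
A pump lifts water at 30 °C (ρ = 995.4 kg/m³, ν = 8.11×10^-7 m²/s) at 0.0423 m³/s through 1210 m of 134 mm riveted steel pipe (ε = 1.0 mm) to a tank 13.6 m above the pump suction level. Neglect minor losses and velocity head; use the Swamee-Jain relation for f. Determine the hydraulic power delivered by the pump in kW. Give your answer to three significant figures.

P_hyd ≈ 64.9 kW

V = 4Q/(πD²) = 2.999 m/s; Re = 4.96×10^5; ε/D = 0.00746; f = 0.03465
h_f = f(L/D)V²/2g = 143.5 m
Total head H = z + h_f = 13.6 + 143.5 = 157.1 m
P_hyd = ρgQH = 995.4·9.81·0.0423·157.1 = 64.88 kW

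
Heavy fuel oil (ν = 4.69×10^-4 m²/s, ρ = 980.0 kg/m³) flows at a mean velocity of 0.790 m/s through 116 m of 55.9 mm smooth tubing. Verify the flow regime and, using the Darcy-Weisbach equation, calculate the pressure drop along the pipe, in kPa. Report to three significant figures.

Re = VD/ν = 0.790·0.05590/4.69×10^-4 = 94.2 → laminar (Re < 2300)
f = 64/Re = 0.6797
h_f = f(L/D)V²/(2g) = 0.6797·(116/0.05590)·0.790²/(2·9.81) = 44.87 m
Δp = ρg·h_f = 980.0·9.81·44.87 = 431.3 kPa

Δp ≈ 431 kPa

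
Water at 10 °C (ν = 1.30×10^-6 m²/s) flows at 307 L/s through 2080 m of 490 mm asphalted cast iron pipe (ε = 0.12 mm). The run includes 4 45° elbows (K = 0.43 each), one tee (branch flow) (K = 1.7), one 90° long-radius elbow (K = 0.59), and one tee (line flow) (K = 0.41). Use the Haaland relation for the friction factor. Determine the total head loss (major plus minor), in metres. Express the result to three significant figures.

H_L ≈ 9.47 m

V = 4Q/(πD²) = 1.628 m/s; V²/2g = 0.1351 m
Re = 6.14×10^5, ε/D = 2.45×10^-4 → f = 0.01548 (Haaland)
Major: h_f = f(L/D)·V²/2g = 0.01548·4245·0.1351 = 8.874 m
Minor: ΣK = 4.42; h_m = ΣK·V²/2g = 0.5971 m
Total H_L = 8.874 + 0.5971 = 9.471 m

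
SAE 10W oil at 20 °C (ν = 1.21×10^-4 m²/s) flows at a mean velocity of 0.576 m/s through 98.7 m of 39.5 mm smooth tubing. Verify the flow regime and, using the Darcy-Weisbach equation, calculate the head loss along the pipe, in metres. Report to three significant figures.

h_f ≈ 14.4 m

Re = VD/ν = 0.576·0.03950/1.21×10^-4 = 188 → laminar (Re < 2300)
f = 64/Re = 0.3404
h_f = f(L/D)V²/(2g) = 0.3404·(98.7/0.03950)·0.576²/(2·9.81) = 14.38 m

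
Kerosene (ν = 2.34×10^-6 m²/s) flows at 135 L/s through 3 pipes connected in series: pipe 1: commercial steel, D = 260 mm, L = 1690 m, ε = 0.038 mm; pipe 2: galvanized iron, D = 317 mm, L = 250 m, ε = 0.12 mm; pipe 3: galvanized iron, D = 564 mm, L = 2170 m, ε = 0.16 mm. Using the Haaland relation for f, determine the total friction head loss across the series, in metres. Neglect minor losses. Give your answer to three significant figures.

H ≈ 36.9 m

Pipe 1: V = 2.543 m/s, Re = 2.83×10^5, ε/D = 1.46×10^-4, f = 0.01575, h_1 = f(L/D)V²/2g = 33.73 m
Pipe 2: V = 1.711 m/s, Re = 2.32×10^5, ε/D = 3.79×10^-4, f = 0.01772, h_2 = f(L/D)V²/2g = 2.084 m
Pipe 3: V = 0.5404 m/s, Re = 1.30×10^5, ε/D = 2.84×10^-4, f = 0.01839, h_3 = f(L/D)V²/2g = 1.053 m
Series → Q common, losses add: H = Σh = 36.86 m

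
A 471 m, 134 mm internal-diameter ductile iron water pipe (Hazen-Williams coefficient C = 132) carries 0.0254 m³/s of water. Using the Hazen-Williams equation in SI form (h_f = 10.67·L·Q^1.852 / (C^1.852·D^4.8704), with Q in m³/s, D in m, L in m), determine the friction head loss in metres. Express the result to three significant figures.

h_f = 10.67·471·0.0254^1.852 / (132^1.852·0.134^4.8704) = 11.78 m

h_f ≈ 11.8 m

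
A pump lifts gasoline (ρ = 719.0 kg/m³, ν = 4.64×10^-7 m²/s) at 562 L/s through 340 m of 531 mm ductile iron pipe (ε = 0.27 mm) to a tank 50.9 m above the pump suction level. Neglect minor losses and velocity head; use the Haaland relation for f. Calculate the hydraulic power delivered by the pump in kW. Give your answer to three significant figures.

V = 4Q/(πD²) = 2.538 m/s; Re = 2.90×10^6; ε/D = 5.08×10^-4; f = 0.01695
h_f = f(L/D)V²/2g = 3.563 m
Total head H = z + h_f = 50.9 + 3.563 = 54.46 m
P_hyd = ρgQH = 719.0·9.81·0.562·54.46 = 215.9 kW

P_hyd ≈ 216 kW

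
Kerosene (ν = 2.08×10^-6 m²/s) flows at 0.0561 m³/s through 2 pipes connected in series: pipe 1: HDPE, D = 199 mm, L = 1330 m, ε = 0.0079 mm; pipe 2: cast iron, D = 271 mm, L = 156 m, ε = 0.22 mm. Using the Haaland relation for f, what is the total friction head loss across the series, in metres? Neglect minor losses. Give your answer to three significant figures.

Pipe 1: V = 1.804 m/s, Re = 1.73×10^5, ε/D = 3.97×10^-5, f = 0.01619, h_1 = f(L/D)V²/2g = 17.94 m
Pipe 2: V = 0.9726 m/s, Re = 1.27×10^5, ε/D = 8.12×10^-4, f = 0.02082, h_2 = f(L/D)V²/2g = 0.5780 m
Series → Q common, losses add: H = Σh = 18.52 m

H ≈ 18.5 m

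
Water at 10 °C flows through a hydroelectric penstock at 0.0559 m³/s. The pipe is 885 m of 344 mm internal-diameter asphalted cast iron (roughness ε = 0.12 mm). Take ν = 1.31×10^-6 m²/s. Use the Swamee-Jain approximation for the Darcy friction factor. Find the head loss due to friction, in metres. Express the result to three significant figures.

V = 4Q/(πD²) = 4·0.0559/(π·0.344²) = 0.6015 m/s
Re = VD/ν = 0.6015·0.344/1.31×10^-6 = 1.58×10^5 → turbulent
ε/D = 0.12/344 = 3.49×10^-4
Swamee-Jain: f = 0.01858
h_f = f(L/D)V²/(2g) = 0.01858·(885/0.344)·0.6015²/(2·9.81) = 0.8812 m

h_f ≈ 0.881 m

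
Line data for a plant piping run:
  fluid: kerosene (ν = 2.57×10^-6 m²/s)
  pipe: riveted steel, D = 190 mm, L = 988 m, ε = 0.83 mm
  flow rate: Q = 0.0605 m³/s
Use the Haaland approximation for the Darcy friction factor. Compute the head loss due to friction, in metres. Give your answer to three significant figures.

h_f ≈ 36.0 m

V = 4Q/(πD²) = 4·0.0605/(π·0.190²) = 2.134 m/s
Re = VD/ν = 2.134·0.190/2.57×10^-6 = 1.58×10^5 → turbulent
ε/D = 0.83/190 = 0.00437
Haaland: f = 0.02982
h_f = f(L/D)V²/(2g) = 0.02982·(988/0.190)·2.134²/(2·9.81) = 35.98 m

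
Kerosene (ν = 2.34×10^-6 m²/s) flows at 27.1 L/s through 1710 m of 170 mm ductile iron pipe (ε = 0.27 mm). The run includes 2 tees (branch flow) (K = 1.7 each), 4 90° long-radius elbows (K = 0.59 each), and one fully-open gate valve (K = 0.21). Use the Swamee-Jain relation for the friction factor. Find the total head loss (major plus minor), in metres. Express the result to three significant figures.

H_L ≈ 18.3 m

V = 4Q/(πD²) = 1.194 m/s; V²/2g = 0.07265 m
Re = 8.67×10^4, ε/D = 0.00159 → f = 0.02446 (Swamee-Jain)
Major: h_f = f(L/D)·V²/2g = 0.02446·10059·0.07265 = 17.88 m
Minor: ΣK = 5.97; h_m = ΣK·V²/2g = 0.4337 m
Total H_L = 17.88 + 0.4337 = 18.31 m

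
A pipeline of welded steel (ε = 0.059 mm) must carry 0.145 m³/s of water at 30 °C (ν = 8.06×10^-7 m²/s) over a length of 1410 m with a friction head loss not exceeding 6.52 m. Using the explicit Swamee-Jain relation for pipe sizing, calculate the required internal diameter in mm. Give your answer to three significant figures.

D ≈ 358 mm

Swamee-Jain (Type III): D = 0.66·[ε^1.25·(LQ²/(gh_f))^4.75 + ν·Q^9.4·(L/(gh_f))^5.2]^0.04
LQ²/(gh_f) = 0.4635; L/(gh_f) = 22.04
Term 1 = ε^1.25·(…)^4.75 = 1.34×10^-7; Term 2 = ν·Q^9.4·(…)^5.2 = 1.02×10^-7
D = 0.66·(1.34×10^-7 + 1.02×10^-7)^0.04 = 0.3585 m = 358 mm
Check: V = 1.44 m/s, Re = 6.39×10^5, f = 0.01484, h_f = 6.14 m ≈ 6.52 m ✓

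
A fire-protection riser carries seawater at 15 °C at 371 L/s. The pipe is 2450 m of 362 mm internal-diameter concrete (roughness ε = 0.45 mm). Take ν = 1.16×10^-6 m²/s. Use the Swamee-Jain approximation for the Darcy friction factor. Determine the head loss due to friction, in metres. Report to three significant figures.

V = 4Q/(πD²) = 4·0.371/(π·0.362²) = 3.605 m/s
Re = VD/ν = 3.605·0.362/1.16×10^-6 = 1.12×10^6 → turbulent
ε/D = 0.45/362 = 0.00124
Swamee-Jain: f = 0.02103
h_f = f(L/D)V²/(2g) = 0.02103·(2450/0.362)·3.605²/(2·9.81) = 94.26 m

h_f ≈ 94.3 m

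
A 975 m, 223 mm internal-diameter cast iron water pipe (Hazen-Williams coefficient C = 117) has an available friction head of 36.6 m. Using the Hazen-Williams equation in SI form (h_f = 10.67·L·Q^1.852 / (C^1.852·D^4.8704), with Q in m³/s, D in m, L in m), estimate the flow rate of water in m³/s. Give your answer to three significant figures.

Q ≈ 0.107 m³/s

Rearranging: Q = [h_f·C^1.852·D^4.8704 / (10.67·L)]^(1/1.852)
Q = [36.6·117^1.852·0.223^4.8704 / (10.67·975)]^0.540 = 0.1070 m³/s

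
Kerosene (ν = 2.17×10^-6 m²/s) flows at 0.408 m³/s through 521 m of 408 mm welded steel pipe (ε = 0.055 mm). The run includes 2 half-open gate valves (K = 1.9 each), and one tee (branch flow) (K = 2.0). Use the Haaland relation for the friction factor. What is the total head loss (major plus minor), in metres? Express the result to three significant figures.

H_L ≈ 12.0 m

V = 4Q/(πD²) = 3.121 m/s; V²/2g = 0.4964 m
Re = 5.87×10^5, ε/D = 1.35×10^-4 → f = 0.01442 (Haaland)
Major: h_f = f(L/D)·V²/2g = 0.01442·1277·0.4964 = 9.137 m
Minor: ΣK = 5.80; h_m = ΣK·V²/2g = 2.879 m
Total H_L = 9.137 + 2.879 = 12.02 m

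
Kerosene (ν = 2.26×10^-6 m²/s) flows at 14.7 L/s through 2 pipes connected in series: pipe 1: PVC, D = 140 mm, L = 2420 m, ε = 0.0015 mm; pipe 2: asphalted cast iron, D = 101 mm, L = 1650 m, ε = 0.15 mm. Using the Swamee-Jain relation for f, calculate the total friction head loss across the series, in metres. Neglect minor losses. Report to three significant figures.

H ≈ 84.2 m

Pipe 1: V = 0.9549 m/s, Re = 5.92×10^4, ε/D = 1.07×10^-5, f = 0.02004, h_1 = f(L/D)V²/2g = 16.10 m
Pipe 2: V = 1.835 m/s, Re = 8.20×10^4, ε/D = 0.00149, f = 0.02428, h_2 = f(L/D)V²/2g = 68.06 m
Series → Q common, losses add: H = Σh = 84.17 m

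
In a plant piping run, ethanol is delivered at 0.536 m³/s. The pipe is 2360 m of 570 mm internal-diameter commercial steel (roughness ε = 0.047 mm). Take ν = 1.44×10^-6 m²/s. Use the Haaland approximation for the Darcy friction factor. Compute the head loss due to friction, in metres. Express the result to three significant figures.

V = 4Q/(πD²) = 4·0.536/(π·0.570²) = 2.101 m/s
Re = VD/ν = 2.101·0.570/1.44×10^-6 = 8.31×10^5 → turbulent
ε/D = 0.047/570 = 8.25×10^-5
Haaland: f = 0.01329
h_f = f(L/D)V²/(2g) = 0.01329·(2360/0.570)·2.101²/(2·9.81) = 12.37 m

h_f ≈ 12.4 m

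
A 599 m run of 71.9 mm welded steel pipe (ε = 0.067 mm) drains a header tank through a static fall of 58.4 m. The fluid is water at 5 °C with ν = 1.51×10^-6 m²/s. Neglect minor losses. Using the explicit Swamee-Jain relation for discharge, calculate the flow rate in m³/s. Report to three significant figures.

Q ≈ 0.0103 m³/s

Swamee-Jain (Type II): Q = -0.965·√(gD⁵h_f/L)·ln[ε/(3.7D) + √(3.17ν²L/(gD³h_f))]
√(gD⁵h_f/L) = √(9.81·0.0719⁵·58.4/599) = 0.001356
ε/(3.7D) = 2.52×10^-4; √(3.17ν²L/(gD³h_f)) = 1.43×10^-4
Q = -0.965·0.001356·ln(3.944×10^-4) = 0.01025 m³/s
Check: V = 2.53 m/s, Re = 1.20×10^5, f = 0.02173, h_f = 58.8 m ≈ 58.4 m ✓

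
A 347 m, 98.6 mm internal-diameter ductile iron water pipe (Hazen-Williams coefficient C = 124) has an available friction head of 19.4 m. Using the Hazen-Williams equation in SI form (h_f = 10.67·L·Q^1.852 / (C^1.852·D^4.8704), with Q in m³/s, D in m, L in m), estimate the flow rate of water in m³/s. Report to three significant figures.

Q ≈ 0.0164 m³/s

Rearranging: Q = [h_f·C^1.852·D^4.8704 / (10.67·L)]^(1/1.852)
Q = [19.4·124^1.852·0.0986^4.8704 / (10.67·347)]^0.540 = 0.01645 m³/s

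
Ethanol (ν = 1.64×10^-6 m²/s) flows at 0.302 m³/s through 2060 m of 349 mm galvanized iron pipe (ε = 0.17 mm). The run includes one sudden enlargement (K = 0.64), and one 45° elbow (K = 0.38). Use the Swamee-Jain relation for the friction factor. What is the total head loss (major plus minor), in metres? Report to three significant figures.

H_L ≈ 52.9 m

V = 4Q/(πD²) = 3.157 m/s; V²/2g = 0.5080 m
Re = 6.72×10^5, ε/D = 4.87×10^-4 → f = 0.01746 (Swamee-Jain)
Major: h_f = f(L/D)·V²/2g = 0.01746·5903·0.5080 = 52.34 m
Minor: ΣK = 1.02; h_m = ΣK·V²/2g = 0.5181 m
Total H_L = 52.34 + 0.5181 = 52.86 m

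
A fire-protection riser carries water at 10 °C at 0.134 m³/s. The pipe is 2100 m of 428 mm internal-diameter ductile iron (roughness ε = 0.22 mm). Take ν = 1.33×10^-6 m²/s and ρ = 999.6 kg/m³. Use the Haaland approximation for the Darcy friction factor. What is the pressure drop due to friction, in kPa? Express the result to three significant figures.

Δp ≈ 38.6 kPa

V = 4Q/(πD²) = 4·0.134/(π·0.428²) = 0.9314 m/s
Re = VD/ν = 0.9314·0.428/1.33×10^-6 = 3.00×10^5 → turbulent
ε/D = 0.22/428 = 5.14×10^-4
Haaland: f = 0.01816
h_f = f(L/D)V²/(2g) = 0.01816·(2100/0.428)·0.9314²/(2·9.81) = 3.939 m
Δp = ρg·h_f = 999.6·9.81·3.939 = 38.62 kPa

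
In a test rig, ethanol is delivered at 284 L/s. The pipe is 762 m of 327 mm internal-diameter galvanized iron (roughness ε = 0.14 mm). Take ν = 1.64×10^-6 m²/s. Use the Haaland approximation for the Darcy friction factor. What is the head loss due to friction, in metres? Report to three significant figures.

V = 4Q/(πD²) = 4·0.284/(π·0.327²) = 3.382 m/s
Re = VD/ν = 3.382·0.327/1.64×10^-6 = 6.74×10^5 → turbulent
ε/D = 0.14/327 = 4.28×10^-4
Haaland: f = 0.01688
h_f = f(L/D)V²/(2g) = 0.01688·(762/0.327)·3.382²/(2·9.81) = 22.92 m

h_f ≈ 22.9 m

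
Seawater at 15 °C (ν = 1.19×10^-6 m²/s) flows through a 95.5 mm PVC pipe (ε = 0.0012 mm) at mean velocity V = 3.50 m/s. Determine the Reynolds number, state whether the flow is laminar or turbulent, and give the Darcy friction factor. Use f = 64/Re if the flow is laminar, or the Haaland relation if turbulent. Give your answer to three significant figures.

Re = VD/ν = 3.500·0.0955/1.19×10^-6 = 2.81×10^5
Re > 4000 → turbulent; ε/D = 1.26×10^-5
Haaland: f = 0.01462

Re ≈ 2.81×10^5; turbulent; f ≈ 0.0146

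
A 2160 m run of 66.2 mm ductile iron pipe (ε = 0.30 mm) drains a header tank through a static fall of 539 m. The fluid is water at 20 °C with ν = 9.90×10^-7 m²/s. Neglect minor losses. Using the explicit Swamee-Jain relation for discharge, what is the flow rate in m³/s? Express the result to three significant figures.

Swamee-Jain (Type II): Q = -0.965·√(gD⁵h_f/L)·ln[ε/(3.7D) + √(3.17ν²L/(gD³h_f))]
√(gD⁵h_f/L) = √(9.81·0.0662⁵·539/2160) = 0.001764
ε/(3.7D) = 0.00122; √(3.17ν²L/(gD³h_f)) = 6.61×10^-5
Q = -0.965·0.001764·ln(0.001291) = 0.01133 m³/s
Check: V = 3.29 m/s, Re = 2.20×10^5, f = 0.03011, h_f = 542 m ≈ 539 m ✓

Q ≈ 0.0113 m³/s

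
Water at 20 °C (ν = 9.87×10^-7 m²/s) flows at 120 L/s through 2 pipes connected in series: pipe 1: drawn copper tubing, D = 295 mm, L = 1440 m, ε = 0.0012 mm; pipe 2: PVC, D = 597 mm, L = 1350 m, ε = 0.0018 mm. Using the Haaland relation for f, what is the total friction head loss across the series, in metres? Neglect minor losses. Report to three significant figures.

H ≈ 10.3 m

Pipe 1: V = 1.756 m/s, Re = 5.25×10^5, ε/D = 4.07×10^-6, f = 0.01300, h_1 = f(L/D)V²/2g = 9.967 m
Pipe 2: V = 0.4287 m/s, Re = 2.59×10^5, ε/D = 3.02×10^-6, f = 0.01476, h_2 = f(L/D)V²/2g = 0.3127 m
Series → Q common, losses add: H = Σh = 10.28 m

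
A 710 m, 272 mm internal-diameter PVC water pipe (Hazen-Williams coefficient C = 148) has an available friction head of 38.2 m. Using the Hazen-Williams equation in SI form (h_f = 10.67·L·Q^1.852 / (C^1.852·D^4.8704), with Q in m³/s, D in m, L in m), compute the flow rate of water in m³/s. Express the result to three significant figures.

Q ≈ 0.277 m³/s

Rearranging: Q = [h_f·C^1.852·D^4.8704 / (10.67·L)]^(1/1.852)
Q = [38.2·148^1.852·0.272^4.8704 / (10.67·710)]^0.540 = 0.2772 m³/s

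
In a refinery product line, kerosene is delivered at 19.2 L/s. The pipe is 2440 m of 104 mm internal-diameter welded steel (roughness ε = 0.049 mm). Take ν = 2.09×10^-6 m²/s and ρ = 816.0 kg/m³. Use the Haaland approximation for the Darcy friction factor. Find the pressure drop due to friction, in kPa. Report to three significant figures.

Δp ≈ 961 kPa

V = 4Q/(πD²) = 4·0.0192/(π·0.104²) = 2.260 m/s
Re = VD/ν = 2.260·0.104/2.09×10^-6 = 1.12×10^5 → turbulent
ε/D = 0.049/104 = 4.71×10^-4
Haaland: f = 0.01965
h_f = f(L/D)V²/(2g) = 0.01965·(2440/0.104)·2.260²/(2·9.81) = 120.0 m
Δp = ρg·h_f = 816.0·9.81·120.0 = 960.9 kPa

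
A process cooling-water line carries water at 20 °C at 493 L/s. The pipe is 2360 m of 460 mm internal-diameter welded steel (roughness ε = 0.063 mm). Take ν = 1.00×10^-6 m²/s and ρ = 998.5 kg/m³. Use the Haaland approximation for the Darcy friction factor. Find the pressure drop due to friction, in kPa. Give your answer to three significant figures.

Δp ≈ 306 kPa

V = 4Q/(πD²) = 4·0.493/(π·0.460²) = 2.966 m/s
Re = VD/ν = 2.966·0.460/1.00×10^-6 = 1.36×10^6 → turbulent
ε/D = 0.063/460 = 1.37×10^-4
Haaland: f = 0.01358
h_f = f(L/D)V²/(2g) = 0.01358·(2360/0.460)·2.966²/(2·9.81) = 31.26 m
Δp = ρg·h_f = 998.5·9.81·31.26 = 306.2 kPa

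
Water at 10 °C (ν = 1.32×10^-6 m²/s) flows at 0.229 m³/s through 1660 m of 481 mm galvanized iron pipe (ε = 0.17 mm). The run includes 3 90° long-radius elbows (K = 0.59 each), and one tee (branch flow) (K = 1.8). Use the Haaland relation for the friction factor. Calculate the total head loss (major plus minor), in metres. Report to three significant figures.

H_L ≈ 4.94 m

V = 4Q/(πD²) = 1.260 m/s; V²/2g = 0.08095 m
Re = 4.59×10^5, ε/D = 3.53×10^-4 → f = 0.01665 (Haaland)
Major: h_f = f(L/D)·V²/2g = 0.01665·3451·0.08095 = 4.652 m
Minor: ΣK = 3.57; h_m = ΣK·V²/2g = 0.2890 m
Total H_L = 4.652 + 0.2890 = 4.941 m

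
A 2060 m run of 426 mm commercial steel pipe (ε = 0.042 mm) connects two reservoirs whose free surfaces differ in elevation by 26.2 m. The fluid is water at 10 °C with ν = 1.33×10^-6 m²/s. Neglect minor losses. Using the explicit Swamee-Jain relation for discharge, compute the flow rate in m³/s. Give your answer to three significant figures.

Swamee-Jain (Type II): Q = -0.965·√(gD⁵h_f/L)·ln[ε/(3.7D) + √(3.17ν²L/(gD³h_f))]
√(gD⁵h_f/L) = √(9.81·0.426⁵·26.2/2060) = 0.04184
ε/(3.7D) = 2.66×10^-5; √(3.17ν²L/(gD³h_f)) = 2.41×10^-5
Q = -0.965·0.04184·ln(5.076×10^-5) = 0.3992 m³/s
Check: V = 2.80 m/s, Re = 8.97×10^5, f = 0.01361, h_f = 26.3 m ≈ 26.2 m ✓

Q ≈ 0.399 m³/s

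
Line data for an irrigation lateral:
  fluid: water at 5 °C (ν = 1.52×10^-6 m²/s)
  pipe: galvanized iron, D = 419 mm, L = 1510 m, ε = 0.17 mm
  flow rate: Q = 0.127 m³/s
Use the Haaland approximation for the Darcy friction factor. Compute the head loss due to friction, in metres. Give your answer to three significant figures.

h_f ≈ 2.76 m

V = 4Q/(πD²) = 4·0.127/(π·0.419²) = 0.9211 m/s
Re = VD/ν = 0.9211·0.419/1.52×10^-6 = 2.54×10^5 → turbulent
ε/D = 0.17/419 = 4.06×10^-4
Haaland: f = 0.01774
h_f = f(L/D)V²/(2g) = 0.01774·(1510/0.419)·0.9211²/(2·9.81) = 2.764 m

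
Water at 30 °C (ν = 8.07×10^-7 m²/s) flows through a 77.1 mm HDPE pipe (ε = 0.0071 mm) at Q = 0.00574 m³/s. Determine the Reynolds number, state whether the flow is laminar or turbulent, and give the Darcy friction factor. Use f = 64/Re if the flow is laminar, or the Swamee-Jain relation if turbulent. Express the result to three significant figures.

V = 4Q/(πD²) = 1.229 m/s
Re = VD/ν = 1.229·0.0771/8.07×10^-7 = 1.17×10^5
Re > 4000 → turbulent; ε/D = 9.21×10^-5
Swamee-Jain: f = 0.01787

Re ≈ 1.17×10^5; turbulent; f ≈ 0.0179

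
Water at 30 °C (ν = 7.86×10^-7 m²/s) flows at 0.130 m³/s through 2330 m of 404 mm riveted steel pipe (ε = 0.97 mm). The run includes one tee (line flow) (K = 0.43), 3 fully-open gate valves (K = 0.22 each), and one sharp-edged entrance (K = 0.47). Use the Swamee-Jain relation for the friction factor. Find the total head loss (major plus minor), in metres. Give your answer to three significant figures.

V = 4Q/(πD²) = 1.014 m/s; V²/2g = 0.05242 m
Re = 5.21×10^5, ε/D = 0.00240 → f = 0.02502 (Swamee-Jain)
Major: h_f = f(L/D)·V²/2g = 0.02502·5767·0.05242 = 7.563 m
Minor: ΣK = 1.56; h_m = ΣK·V²/2g = 0.08177 m
Total H_L = 7.563 + 0.08177 = 7.645 m

H_L ≈ 7.64 m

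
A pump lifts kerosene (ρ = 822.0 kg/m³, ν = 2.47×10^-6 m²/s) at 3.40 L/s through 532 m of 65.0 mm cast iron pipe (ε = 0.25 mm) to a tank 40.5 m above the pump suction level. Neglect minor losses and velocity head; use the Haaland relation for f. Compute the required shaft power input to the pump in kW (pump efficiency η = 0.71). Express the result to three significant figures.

V = 4Q/(πD²) = 1.025 m/s; Re = 2.70×10^4; ε/D = 0.00385; f = 0.03154
h_f = f(L/D)V²/2g = 13.81 m
Total head H = z + h_f = 40.5 + 13.81 = 54.31 m
P_hyd = ρgQH = 822.0·9.81·0.00340·54.31 = 1.489 kW
P_shaft = P_hyd/η = 1.489/0.71 = 2.097 kW

P_shaft ≈ 2.10 kW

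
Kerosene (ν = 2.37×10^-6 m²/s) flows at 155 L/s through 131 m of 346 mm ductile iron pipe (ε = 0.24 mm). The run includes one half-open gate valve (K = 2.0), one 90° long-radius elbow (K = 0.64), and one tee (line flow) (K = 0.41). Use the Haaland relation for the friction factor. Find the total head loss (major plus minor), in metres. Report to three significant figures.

V = 4Q/(πD²) = 1.649 m/s; V²/2g = 0.1385 m
Re = 2.41×10^5, ε/D = 6.94×10^-4 → f = 0.01936 (Haaland)
Major: h_f = f(L/D)·V²/2g = 0.01936·378.6·0.1385 = 1.015 m
Minor: ΣK = 3.05; h_m = ΣK·V²/2g = 0.4225 m
Total H_L = 1.015 + 0.4225 = 1.438 m

H_L ≈ 1.44 m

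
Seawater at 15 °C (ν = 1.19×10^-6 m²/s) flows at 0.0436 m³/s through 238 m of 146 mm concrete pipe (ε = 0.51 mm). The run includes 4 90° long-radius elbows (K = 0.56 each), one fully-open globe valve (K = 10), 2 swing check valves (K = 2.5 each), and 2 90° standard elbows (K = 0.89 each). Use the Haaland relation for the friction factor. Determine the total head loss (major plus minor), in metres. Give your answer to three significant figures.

H_L ≈ 22.2 m

V = 4Q/(πD²) = 2.604 m/s; V²/2g = 0.3457 m
Re = 3.20×10^5, ε/D = 0.00349 → f = 0.02772 (Haaland)
Major: h_f = f(L/D)·V²/2g = 0.02772·1630·0.3457 = 15.62 m
Minor: ΣK = 19.0; h_m = ΣK·V²/2g = 6.575 m
Total H_L = 15.62 + 6.575 = 22.20 m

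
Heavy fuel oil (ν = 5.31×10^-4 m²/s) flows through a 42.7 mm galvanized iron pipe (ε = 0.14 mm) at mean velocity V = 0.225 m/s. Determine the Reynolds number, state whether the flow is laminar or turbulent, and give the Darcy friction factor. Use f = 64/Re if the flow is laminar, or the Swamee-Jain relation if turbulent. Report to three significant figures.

Re ≈ 18.1; laminar; f = 64/Re ≈ 3.54

Re = VD/ν = 0.2250·0.0427/5.31×10^-4 = 18.1
Re < 2300 → laminar → f = 64/Re = 3.537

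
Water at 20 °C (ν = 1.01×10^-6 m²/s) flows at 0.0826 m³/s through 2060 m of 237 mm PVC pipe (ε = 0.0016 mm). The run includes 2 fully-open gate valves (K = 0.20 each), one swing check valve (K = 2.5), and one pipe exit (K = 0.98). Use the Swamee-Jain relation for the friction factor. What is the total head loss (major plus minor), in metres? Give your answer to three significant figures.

V = 4Q/(πD²) = 1.872 m/s; V²/2g = 0.1787 m
Re = 4.39×10^5, ε/D = 6.75×10^-6 → f = 0.01350 (Swamee-Jain)
Major: h_f = f(L/D)·V²/2g = 0.01350·8692·0.1787 = 20.97 m
Minor: ΣK = 3.88; h_m = ΣK·V²/2g = 0.6933 m
Total H_L = 20.97 + 0.6933 = 21.66 m

H_L ≈ 21.7 m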